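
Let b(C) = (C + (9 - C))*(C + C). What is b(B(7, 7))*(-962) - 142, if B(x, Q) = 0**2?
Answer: -142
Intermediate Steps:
B(x, Q) = 0
b(C) = 18*C (b(C) = 9*(2*C) = 18*C)
b(B(7, 7))*(-962) - 142 = (18*0)*(-962) - 142 = 0*(-962) - 142 = 0 - 142 = -142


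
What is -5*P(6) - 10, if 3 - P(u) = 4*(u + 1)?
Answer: 115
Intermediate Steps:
P(u) = -1 - 4*u (P(u) = 3 - 4*(u + 1) = 3 - 4*(1 + u) = 3 - (4 + 4*u) = 3 + (-4 - 4*u) = -1 - 4*u)
-5*P(6) - 10 = -5*(-1 - 4*6) - 10 = -5*(-1 - 24) - 10 = -5*(-25) - 10 = 125 - 10 = 115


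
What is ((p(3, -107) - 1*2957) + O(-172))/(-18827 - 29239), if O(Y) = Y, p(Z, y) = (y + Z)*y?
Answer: -7999/48066 ≈ -0.16642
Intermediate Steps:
p(Z, y) = y*(Z + y) (p(Z, y) = (Z + y)*y = y*(Z + y))
((p(3, -107) - 1*2957) + O(-172))/(-18827 - 29239) = ((-107*(3 - 107) - 1*2957) - 172)/(-18827 - 29239) = ((-107*(-104) - 2957) - 172)/(-48066) = ((11128 - 2957) - 172)*(-1/48066) = (8171 - 172)*(-1/48066) = 7999*(-1/48066) = -7999/48066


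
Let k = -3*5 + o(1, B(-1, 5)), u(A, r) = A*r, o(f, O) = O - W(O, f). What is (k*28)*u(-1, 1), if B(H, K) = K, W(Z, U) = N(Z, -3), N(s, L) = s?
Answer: 420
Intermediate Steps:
W(Z, U) = Z
o(f, O) = 0 (o(f, O) = O - O = 0)
k = -15 (k = -3*5 + 0 = -15 + 0 = -15)
(k*28)*u(-1, 1) = (-15*28)*(-1*1) = -420*(-1) = 420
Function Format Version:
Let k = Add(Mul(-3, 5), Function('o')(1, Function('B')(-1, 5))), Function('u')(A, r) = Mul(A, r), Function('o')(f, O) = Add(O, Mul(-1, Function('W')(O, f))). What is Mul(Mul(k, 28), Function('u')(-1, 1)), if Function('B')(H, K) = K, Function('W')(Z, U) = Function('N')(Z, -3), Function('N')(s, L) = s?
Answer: 420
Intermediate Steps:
Function('W')(Z, U) = Z
Function('o')(f, O) = 0 (Function('o')(f, O) = Add(O, Mul(-1, O)) = 0)
k = -15 (k = Add(Mul(-3, 5), 0) = Add(-15, 0) = -15)
Mul(Mul(k, 28), Function('u')(-1, 1)) = Mul(Mul(-15, 28), Mul(-1, 1)) = Mul(-420, -1) = 420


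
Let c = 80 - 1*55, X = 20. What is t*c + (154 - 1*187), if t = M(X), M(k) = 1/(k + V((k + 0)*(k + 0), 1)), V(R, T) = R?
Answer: -2767/84 ≈ -32.940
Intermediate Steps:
c = 25 (c = 80 - 55 = 25)
M(k) = 1/(k + k²) (M(k) = 1/(k + (k + 0)*(k + 0)) = 1/(k + k*k) = 1/(k + k²))
t = 1/420 (t = 1/(20*(1 + 20)) = (1/20)/21 = (1/20)*(1/21) = 1/420 ≈ 0.0023810)
t*c + (154 - 1*187) = (1/420)*25 + (154 - 1*187) = 5/84 + (154 - 187) = 5/84 - 33 = -2767/84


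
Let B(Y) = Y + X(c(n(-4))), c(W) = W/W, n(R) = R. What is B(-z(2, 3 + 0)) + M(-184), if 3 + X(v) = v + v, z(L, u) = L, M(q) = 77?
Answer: 74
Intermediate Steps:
c(W) = 1
X(v) = -3 + 2*v (X(v) = -3 + (v + v) = -3 + 2*v)
B(Y) = -1 + Y (B(Y) = Y + (-3 + 2*1) = Y + (-3 + 2) = Y - 1 = -1 + Y)
B(-z(2, 3 + 0)) + M(-184) = (-1 - 1*2) + 77 = (-1 - 2) + 77 = -3 + 77 = 74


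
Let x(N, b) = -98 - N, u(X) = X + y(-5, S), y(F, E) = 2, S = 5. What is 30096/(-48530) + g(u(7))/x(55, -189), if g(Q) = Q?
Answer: -280081/412505 ≈ -0.67898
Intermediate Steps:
u(X) = 2 + X (u(X) = X + 2 = 2 + X)
30096/(-48530) + g(u(7))/x(55, -189) = 30096/(-48530) + (2 + 7)/(-98 - 1*55) = 30096*(-1/48530) + 9/(-98 - 55) = -15048/24265 + 9/(-153) = -15048/24265 + 9*(-1/153) = -15048/24265 - 1/17 = -280081/412505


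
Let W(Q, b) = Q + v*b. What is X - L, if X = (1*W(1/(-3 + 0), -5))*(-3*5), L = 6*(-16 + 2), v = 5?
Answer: 464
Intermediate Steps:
W(Q, b) = Q + 5*b
L = -84 (L = 6*(-14) = -84)
X = 380 (X = (1*(1/(-3 + 0) + 5*(-5)))*(-3*5) = (1*(1/(-3) - 25))*(-15) = (1*(-1/3 - 25))*(-15) = (1*(-76/3))*(-15) = -76/3*(-15) = 380)
X - L = 380 - 1*(-84) = 380 + 84 = 464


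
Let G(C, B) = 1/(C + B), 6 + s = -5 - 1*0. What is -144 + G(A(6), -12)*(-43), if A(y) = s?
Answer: -3269/23 ≈ -142.13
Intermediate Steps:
s = -11 (s = -6 + (-5 - 1*0) = -6 + (-5 + 0) = -6 - 5 = -11)
A(y) = -11
G(C, B) = 1/(B + C)
-144 + G(A(6), -12)*(-43) = -144 - 43/(-12 - 11) = -144 - 43/(-23) = -144 - 1/23*(-43) = -144 + 43/23 = -3269/23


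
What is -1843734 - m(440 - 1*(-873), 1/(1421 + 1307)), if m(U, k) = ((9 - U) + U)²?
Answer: -1843815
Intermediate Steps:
m(U, k) = 81 (m(U, k) = 9² = 81)
-1843734 - m(440 - 1*(-873), 1/(1421 + 1307)) = -1843734 - 1*81 = -1843734 - 81 = -1843815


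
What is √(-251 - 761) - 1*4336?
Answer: -4336 + 2*I*√253 ≈ -4336.0 + 31.812*I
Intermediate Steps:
√(-251 - 761) - 1*4336 = √(-1012) - 4336 = 2*I*√253 - 4336 = -4336 + 2*I*√253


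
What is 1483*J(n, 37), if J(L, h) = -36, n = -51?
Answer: -53388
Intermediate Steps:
1483*J(n, 37) = 1483*(-36) = -53388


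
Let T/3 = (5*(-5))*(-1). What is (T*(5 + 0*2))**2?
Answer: 140625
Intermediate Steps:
T = 75 (T = 3*((5*(-5))*(-1)) = 3*(-25*(-1)) = 3*25 = 75)
(T*(5 + 0*2))**2 = (75*(5 + 0*2))**2 = (75*(5 + 0))**2 = (75*5)**2 = 375**2 = 140625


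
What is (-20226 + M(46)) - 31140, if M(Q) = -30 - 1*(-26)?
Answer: -51370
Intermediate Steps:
M(Q) = -4 (M(Q) = -30 + 26 = -4)
(-20226 + M(46)) - 31140 = (-20226 - 4) - 31140 = -20230 - 31140 = -51370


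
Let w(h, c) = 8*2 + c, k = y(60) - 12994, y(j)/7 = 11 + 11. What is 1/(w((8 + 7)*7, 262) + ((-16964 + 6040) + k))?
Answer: -1/23486 ≈ -4.2579e-5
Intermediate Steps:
y(j) = 154 (y(j) = 7*(11 + 11) = 7*22 = 154)
k = -12840 (k = 154 - 12994 = -12840)
w(h, c) = 16 + c
1/(w((8 + 7)*7, 262) + ((-16964 + 6040) + k)) = 1/((16 + 262) + ((-16964 + 6040) - 12840)) = 1/(278 + (-10924 - 12840)) = 1/(278 - 23764) = 1/(-23486) = -1/23486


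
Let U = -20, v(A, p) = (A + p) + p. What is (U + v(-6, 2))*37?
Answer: -814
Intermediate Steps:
v(A, p) = A + 2*p
(U + v(-6, 2))*37 = (-20 + (-6 + 2*2))*37 = (-20 + (-6 + 4))*37 = (-20 - 2)*37 = -22*37 = -814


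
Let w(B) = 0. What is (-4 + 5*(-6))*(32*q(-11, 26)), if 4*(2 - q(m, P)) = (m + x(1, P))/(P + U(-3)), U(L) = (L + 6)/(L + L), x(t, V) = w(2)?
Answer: -6880/3 ≈ -2293.3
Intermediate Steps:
x(t, V) = 0
U(L) = (6 + L)/(2*L) (U(L) = (6 + L)/((2*L)) = (6 + L)*(1/(2*L)) = (6 + L)/(2*L))
q(m, P) = 2 - m/(4*(-½ + P)) (q(m, P) = 2 - (m + 0)/(4*(P + (½)*(6 - 3)/(-3))) = 2 - m/(4*(P + (½)*(-⅓)*3)) = 2 - m/(4*(P - ½)) = 2 - m/(4*(-½ + P)))
(-4 + 5*(-6))*(32*q(-11, 26)) = (-4 + 5*(-6))*(32*((-4 - 1*(-11) + 8*26)/(2*(-1 + 2*26)))) = (-4 - 30)*(32*((-4 + 11 + 208)/(2*(-1 + 52)))) = -1088*(½)*215/51 = -1088*(½)*(1/51)*215 = -1088*215/102 = -34*3440/51 = -6880/3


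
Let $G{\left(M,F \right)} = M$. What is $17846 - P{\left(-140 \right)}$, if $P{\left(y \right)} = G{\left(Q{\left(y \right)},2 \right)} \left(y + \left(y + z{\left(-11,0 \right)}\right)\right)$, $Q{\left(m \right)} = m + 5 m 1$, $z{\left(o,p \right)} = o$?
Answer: $-226594$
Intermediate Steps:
$Q{\left(m \right)} = 6 m$ ($Q{\left(m \right)} = m + 5 m = 6 m$)
$P{\left(y \right)} = 6 y \left(-11 + 2 y\right)$ ($P{\left(y \right)} = 6 y \left(y + \left(y - 11\right)\right) = 6 y \left(y + \left(-11 + y\right)\right) = 6 y \left(-11 + 2 y\right)$)
$17846 - P{\left(-140 \right)} = 17846 - 6 \left(-140\right) \left(-11 + 2 \left(-140\right)\right) = 17846 - 6 \left(-140\right) \left(-11 - 280\right) = 17846 - 6 \left(-140\right) \left(-291\right) = 17846 - 244440 = -226594$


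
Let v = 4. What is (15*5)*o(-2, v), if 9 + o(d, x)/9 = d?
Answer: -7425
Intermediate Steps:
o(d, x) = -81 + 9*d
(15*5)*o(-2, v) = (15*5)*(-81 + 9*(-2)) = 75*(-81 - 18) = 75*(-99) = -7425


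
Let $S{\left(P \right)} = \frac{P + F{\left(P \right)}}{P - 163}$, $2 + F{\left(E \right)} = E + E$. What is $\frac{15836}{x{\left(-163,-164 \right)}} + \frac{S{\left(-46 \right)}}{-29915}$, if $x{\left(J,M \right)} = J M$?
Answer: $\frac{4950332549}{8356737301} \approx 0.59238$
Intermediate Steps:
$F{\left(E \right)} = -2 + 2 E$ ($F{\left(E \right)} = -2 + \left(E + E\right) = -2 + 2 E$)
$S{\left(P \right)} = \frac{-2 + 3 P}{-163 + P}$ ($S{\left(P \right)} = \frac{P + \left(-2 + 2 P\right)}{P - 163} = \frac{-2 + 3 P}{-163 + P}$)
$\frac{15836}{x{\left(-163,-164 \right)}} + \frac{S{\left(-46 \right)}}{-29915} = \frac{15836}{\left(-163\right) \left(-164\right)} + \frac{\frac{1}{-163 - 46} \left(-2 + 3 \left(-46\right)\right)}{-29915} = \frac{15836}{26732} + \frac{-2 - 138}{-209} \left(- \frac{1}{29915}\right) = 15836 \cdot \frac{1}{26732} + \left(- \frac{1}{209}\right) \left(-140\right) \left(- \frac{1}{29915}\right) = \frac{3959}{6683} + \frac{140}{209} \left(- \frac{1}{29915}\right) = \frac{3959}{6683} - \frac{28}{1250447} = \frac{4950332549}{8356737301}$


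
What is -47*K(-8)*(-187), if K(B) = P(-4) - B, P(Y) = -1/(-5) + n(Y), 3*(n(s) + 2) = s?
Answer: 641597/15 ≈ 42773.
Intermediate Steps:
n(s) = -2 + s/3
P(Y) = -9/5 + Y/3 (P(Y) = -1/(-5) + (-2 + Y/3) = -1*(-⅕) + (-2 + Y/3) = ⅕ + (-2 + Y/3) = -9/5 + Y/3)
K(B) = -47/15 - B (K(B) = (-9/5 + (⅓)*(-4)) - B = (-9/5 - 4/3) - B = -47/15 - B)
-47*K(-8)*(-187) = -47*(-47/15 - 1*(-8))*(-187) = -47*(-47/15 + 8)*(-187) = -47*73/15*(-187) = -3431/15*(-187) = 641597/15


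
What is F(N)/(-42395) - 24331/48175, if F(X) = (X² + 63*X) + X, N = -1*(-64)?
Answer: -285232469/408475825 ≈ -0.69829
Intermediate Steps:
N = 64
F(X) = X² + 64*X
F(N)/(-42395) - 24331/48175 = (64*(64 + 64))/(-42395) - 24331/48175 = (64*128)*(-1/42395) - 24331*1/48175 = 8192*(-1/42395) - 24331/48175 = -8192/42395 - 24331/48175 = -285232469/408475825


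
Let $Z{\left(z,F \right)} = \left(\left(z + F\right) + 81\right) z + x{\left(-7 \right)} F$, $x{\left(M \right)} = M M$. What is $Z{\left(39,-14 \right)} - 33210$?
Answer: $-29762$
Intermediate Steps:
$x{\left(M \right)} = M^{2}$
$Z{\left(z,F \right)} = 49 F + z \left(81 + F + z\right)$ ($Z{\left(z,F \right)} = \left(\left(z + F\right) + 81\right) z + \left(-7\right)^{2} F = \left(\left(F + z\right) + 81\right) z + 49 F = \left(81 + F + z\right) z + 49 F = z \left(81 + F + z\right) + 49 F = 49 F + z \left(81 + F + z\right)$)
$Z{\left(39,-14 \right)} - 33210 = \left(39^{2} + 49 \left(-14\right) + 81 \cdot 39 - 546\right) - 33210 = \left(1521 - 686 + 3159 - 546\right) - 33210 = 3448 - 33210 = -29762$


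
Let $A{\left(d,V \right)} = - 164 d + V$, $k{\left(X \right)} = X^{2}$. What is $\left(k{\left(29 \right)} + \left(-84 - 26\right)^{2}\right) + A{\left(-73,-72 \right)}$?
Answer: $24841$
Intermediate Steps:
$A{\left(d,V \right)} = V - 164 d$
$\left(k{\left(29 \right)} + \left(-84 - 26\right)^{2}\right) + A{\left(-73,-72 \right)} = \left(29^{2} + \left(-84 - 26\right)^{2}\right) - -11900 = \left(841 + \left(-110\right)^{2}\right) + \left(-72 + 11972\right) = \left(841 + 12100\right) + 11900 = 12941 + 11900 = 24841$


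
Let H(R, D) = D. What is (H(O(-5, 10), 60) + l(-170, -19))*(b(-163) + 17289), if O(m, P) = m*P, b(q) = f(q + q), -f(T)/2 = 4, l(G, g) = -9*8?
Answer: -207372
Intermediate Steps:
l(G, g) = -72
f(T) = -8 (f(T) = -2*4 = -8)
b(q) = -8
O(m, P) = P*m
(H(O(-5, 10), 60) + l(-170, -19))*(b(-163) + 17289) = (60 - 72)*(-8 + 17289) = -12*17281 = -207372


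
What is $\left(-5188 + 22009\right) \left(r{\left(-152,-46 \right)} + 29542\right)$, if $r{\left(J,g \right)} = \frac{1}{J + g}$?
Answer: $\frac{10932369735}{22} \approx 4.9693 \cdot 10^{8}$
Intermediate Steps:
$\left(-5188 + 22009\right) \left(r{\left(-152,-46 \right)} + 29542\right) = \left(-5188 + 22009\right) \left(\frac{1}{-152 - 46} + 29542\right) = 16821 \left(\frac{1}{-198} + 29542\right) = 16821 \left(- \frac{1}{198} + 29542\right) = 16821 \cdot \frac{5849315}{198} = \frac{10932369735}{22}$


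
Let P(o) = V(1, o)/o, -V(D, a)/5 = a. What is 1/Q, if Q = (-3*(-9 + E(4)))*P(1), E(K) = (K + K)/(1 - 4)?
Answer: -1/175 ≈ -0.0057143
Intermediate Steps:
V(D, a) = -5*a
P(o) = -5 (P(o) = (-5*o)/o = -5)
E(K) = -2*K/3 (E(K) = (2*K)/(-3) = (2*K)*(-⅓) = -2*K/3)
Q = -175 (Q = -3*(-9 - ⅔*4)*(-5) = -3*(-9 - 8/3)*(-5) = -3*(-35/3)*(-5) = 35*(-5) = -175)
1/Q = 1/(-175) = -1/175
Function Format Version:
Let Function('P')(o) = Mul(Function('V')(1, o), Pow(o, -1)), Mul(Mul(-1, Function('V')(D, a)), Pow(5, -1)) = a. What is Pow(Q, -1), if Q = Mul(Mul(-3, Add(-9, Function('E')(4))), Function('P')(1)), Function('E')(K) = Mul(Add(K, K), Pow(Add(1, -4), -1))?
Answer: Rational(-1, 175) ≈ -0.0057143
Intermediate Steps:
Function('V')(D, a) = Mul(-5, a)
Function('P')(o) = -5 (Function('P')(o) = Mul(Mul(-5, o), Pow(o, -1)) = -5)
Function('E')(K) = Mul(Rational(-2, 3), K) (Function('E')(K) = Mul(Mul(2, K), Pow(-3, -1)) = Mul(Mul(2, K), Rational(-1, 3)) = Mul(Rational(-2, 3), K))
Q = -175 (Q = Mul(Mul(-3, Add(-9, Mul(Rational(-2, 3), 4))), -5) = Mul(Mul(-3, Add(-9, Rational(-8, 3))), -5) = Mul(Mul(-3, Rational(-35, 3)), -5) = Mul(35, -5) = -175)
Pow(Q, -1) = Pow(-175, -1) = Rational(-1, 175)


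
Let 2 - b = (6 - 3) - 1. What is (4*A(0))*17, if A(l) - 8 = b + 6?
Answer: 952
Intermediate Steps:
b = 0 (b = 2 - ((6 - 3) - 1) = 2 - (3 - 1) = 2 - 1*2 = 2 - 2 = 0)
A(l) = 14 (A(l) = 8 + (0 + 6) = 8 + 6 = 14)
(4*A(0))*17 = (4*14)*17 = 56*17 = 952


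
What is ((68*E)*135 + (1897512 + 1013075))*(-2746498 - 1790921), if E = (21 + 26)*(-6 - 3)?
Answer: 4412880460707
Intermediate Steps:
E = -423 (E = 47*(-9) = -423)
((68*E)*135 + (1897512 + 1013075))*(-2746498 - 1790921) = ((68*(-423))*135 + (1897512 + 1013075))*(-2746498 - 1790921) = (-28764*135 + 2910587)*(-4537419) = (-3883140 + 2910587)*(-4537419) = -972553*(-4537419) = 4412880460707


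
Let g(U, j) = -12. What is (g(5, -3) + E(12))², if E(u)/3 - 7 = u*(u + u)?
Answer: 762129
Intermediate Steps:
E(u) = 21 + 6*u² (E(u) = 21 + 3*(u*(u + u)) = 21 + 3*(u*(2*u)) = 21 + 3*(2*u²) = 21 + 6*u²)
(g(5, -3) + E(12))² = (-12 + (21 + 6*12²))² = (-12 + (21 + 6*144))² = (-12 + (21 + 864))² = (-12 + 885)² = 873² = 762129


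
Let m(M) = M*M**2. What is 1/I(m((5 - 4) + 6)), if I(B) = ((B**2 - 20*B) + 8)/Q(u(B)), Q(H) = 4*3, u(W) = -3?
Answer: 12/110797 ≈ 0.00010831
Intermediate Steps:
Q(H) = 12
m(M) = M**3
I(B) = 2/3 - 5*B/3 + B**2/12 (I(B) = ((B**2 - 20*B) + 8)/12 = (8 + B**2 - 20*B)*(1/12) = 2/3 - 5*B/3 + B**2/12)
1/I(m((5 - 4) + 6)) = 1/(2/3 - 5*((5 - 4) + 6)**3/3 + (((5 - 4) + 6)**3)**2/12) = 1/(2/3 - 5*(1 + 6)**3/3 + ((1 + 6)**3)**2/12) = 1/(2/3 - 5/3*7**3 + (7**3)**2/12) = 1/(2/3 - 5/3*343 + (1/12)*343**2) = 1/(2/3 - 1715/3 + (1/12)*117649) = 1/(2/3 - 1715/3 + 117649/12) = 1/(110797/12) = 12/110797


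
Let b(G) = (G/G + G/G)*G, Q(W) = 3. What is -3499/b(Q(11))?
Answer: -3499/6 ≈ -583.17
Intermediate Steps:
b(G) = 2*G (b(G) = (1 + 1)*G = 2*G)
-3499/b(Q(11)) = -3499/(2*3) = -3499/6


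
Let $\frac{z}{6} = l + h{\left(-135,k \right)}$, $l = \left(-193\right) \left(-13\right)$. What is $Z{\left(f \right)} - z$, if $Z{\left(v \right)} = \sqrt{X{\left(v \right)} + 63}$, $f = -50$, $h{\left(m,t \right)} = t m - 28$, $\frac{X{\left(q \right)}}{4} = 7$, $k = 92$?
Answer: $59634 + \sqrt{91} \approx 59644.0$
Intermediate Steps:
$X{\left(q \right)} = 28$ ($X{\left(q \right)} = 4 \cdot 7 = 28$)
$h{\left(m,t \right)} = -28 + m t$ ($h{\left(m,t \right)} = m t - 28 = -28 + m t$)
$l = 2509$
$Z{\left(v \right)} = \sqrt{91}$ ($Z{\left(v \right)} = \sqrt{28 + 63} = \sqrt{91}$)
$z = -59634$ ($z = 6 \left(2509 - 12448\right) = 6 \left(-9939\right) = -59634$)
$Z{\left(f \right)} - z = \sqrt{91} - -59634 = \sqrt{91} + 59634 = 59634 + \sqrt{91}$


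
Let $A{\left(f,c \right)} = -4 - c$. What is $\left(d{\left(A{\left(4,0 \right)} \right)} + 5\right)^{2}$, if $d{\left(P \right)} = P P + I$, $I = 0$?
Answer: $441$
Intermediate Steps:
$d{\left(P \right)} = P^{2}$ ($d{\left(P \right)} = P P + 0 = P^{2} + 0 = P^{2}$)
$\left(d{\left(A{\left(4,0 \right)} \right)} + 5\right)^{2} = \left(\left(-4 - 0\right)^{2} + 5\right)^{2} = \left(\left(-4 + 0\right)^{2} + 5\right)^{2} = \left(\left(-4\right)^{2} + 5\right)^{2} = \left(16 + 5\right)^{2} = 21^{2} = 441$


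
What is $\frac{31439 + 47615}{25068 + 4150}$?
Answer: $\frac{39527}{14609} \approx 2.7057$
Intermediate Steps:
$\frac{31439 + 47615}{25068 + 4150} = \frac{79054}{29218} = 79054 \cdot \frac{1}{29218} = \frac{39527}{14609}$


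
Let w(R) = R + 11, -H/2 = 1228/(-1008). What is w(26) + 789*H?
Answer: 82295/42 ≈ 1959.4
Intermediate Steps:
H = 307/126 (H = -2456/(-1008) = -2456*(-1)/1008 = -2*(-307/252) = 307/126 ≈ 2.4365)
w(R) = 11 + R
w(26) + 789*H = (11 + 26) + 789*(307/126) = 37 + 80741/42 = 82295/42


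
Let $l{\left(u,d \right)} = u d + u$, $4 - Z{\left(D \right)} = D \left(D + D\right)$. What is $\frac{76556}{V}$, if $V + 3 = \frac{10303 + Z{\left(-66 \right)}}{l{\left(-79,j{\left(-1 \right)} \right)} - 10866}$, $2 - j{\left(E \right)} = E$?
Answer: $- \frac{856049192}{35141} \approx -24360.0$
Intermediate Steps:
$j{\left(E \right)} = 2 - E$
$Z{\left(D \right)} = 4 - 2 D^{2}$ ($Z{\left(D \right)} = 4 - D \left(D + D\right) = 4 - D 2 D = 4 - 2 D^{2}$)
$l{\left(u,d \right)} = u + d u$ ($l{\left(u,d \right)} = d u + u = u + d u$)
$V = - \frac{35141}{11182}$ ($V = -3 + \frac{10303 + \left(4 - 2 \left(-66\right)^{2}\right)}{- 79 \left(1 + \left(2 - -1\right)\right) - 10866} = -3 + \frac{10303 + \left(4 - 8712\right)}{- 79 \left(1 + \left(2 + 1\right)\right) - 10866} = -3 + \frac{10303 + \left(4 - 8712\right)}{- 79 \left(1 + 3\right) - 10866} = -3 + \frac{10303 - 8708}{\left(-79\right) 4 - 10866} = -3 + \frac{1595}{-316 - 10866} = -3 + \frac{1595}{-11182} = -3 + 1595 \left(- \frac{1}{11182}\right) = -3 - \frac{1595}{11182} = - \frac{35141}{11182} \approx -3.1426$)
$\frac{76556}{V} = \frac{76556}{- \frac{35141}{11182}} = 76556 \left(- \frac{11182}{35141}\right) = - \frac{856049192}{35141}$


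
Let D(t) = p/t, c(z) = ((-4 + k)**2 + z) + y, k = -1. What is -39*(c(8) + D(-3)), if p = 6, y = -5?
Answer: -1014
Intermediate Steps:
c(z) = 20 + z (c(z) = ((-4 - 1)**2 + z) - 5 = ((-5)**2 + z) - 5 = (25 + z) - 5 = 20 + z)
D(t) = 6/t
-39*(c(8) + D(-3)) = -39*((20 + 8) + 6/(-3)) = -39*(28 + 6*(-1/3)) = -39*(28 - 2) = -39*26 = -1014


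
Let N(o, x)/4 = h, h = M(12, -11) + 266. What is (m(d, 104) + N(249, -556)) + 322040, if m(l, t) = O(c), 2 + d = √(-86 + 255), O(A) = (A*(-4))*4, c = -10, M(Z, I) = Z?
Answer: 323312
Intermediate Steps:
O(A) = -16*A (O(A) = -4*A*4 = -16*A)
d = 11 (d = -2 + √(-86 + 255) = -2 + √169 = -2 + 13 = 11)
h = 278 (h = 12 + 266 = 278)
m(l, t) = 160 (m(l, t) = -16*(-10) = 160)
N(o, x) = 1112 (N(o, x) = 4*278 = 1112)
(m(d, 104) + N(249, -556)) + 322040 = (160 + 1112) + 322040 = 1272 + 322040 = 323312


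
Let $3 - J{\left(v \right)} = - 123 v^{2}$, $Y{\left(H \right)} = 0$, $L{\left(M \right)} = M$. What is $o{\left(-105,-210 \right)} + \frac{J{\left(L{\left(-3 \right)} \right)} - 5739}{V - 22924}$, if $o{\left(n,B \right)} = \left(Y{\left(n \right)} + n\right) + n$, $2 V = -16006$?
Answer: $- \frac{2163347}{10309} \approx -209.85$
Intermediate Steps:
$J{\left(v \right)} = 3 + 123 v^{2}$ ($J{\left(v \right)} = 3 - - 123 v^{2} = 3 + 123 v^{2}$)
$V = -8003$ ($V = \frac{1}{2} \left(-16006\right) = -8003$)
$o{\left(n,B \right)} = 2 n$ ($o{\left(n,B \right)} = \left(0 + n\right) + n = n + n = 2 n$)
$o{\left(-105,-210 \right)} + \frac{J{\left(L{\left(-3 \right)} \right)} - 5739}{V - 22924} = 2 \left(-105\right) + \frac{\left(3 + 123 \left(-3\right)^{2}\right) - 5739}{-8003 - 22924} = -210 + \frac{\left(3 + 123 \cdot 9\right) - 5739}{-30927} = -210 + \left(\left(3 + 1107\right) - 5739\right) \left(- \frac{1}{30927}\right) = -210 + \left(1110 - 5739\right) \left(- \frac{1}{30927}\right) = -210 - - \frac{1543}{10309} = -210 + \frac{1543}{10309} = - \frac{2163347}{10309}$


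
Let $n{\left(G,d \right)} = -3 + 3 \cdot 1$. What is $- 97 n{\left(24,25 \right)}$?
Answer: $0$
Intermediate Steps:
$n{\left(G,d \right)} = 0$ ($n{\left(G,d \right)} = -3 + 3 = 0$)
$- 97 n{\left(24,25 \right)} = \left(-97\right) 0 = 0$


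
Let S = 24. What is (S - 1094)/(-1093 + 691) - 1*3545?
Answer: -712010/201 ≈ -3542.3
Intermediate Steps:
(S - 1094)/(-1093 + 691) - 1*3545 = (24 - 1094)/(-1093 + 691) - 1*3545 = -1070/(-402) - 3545 = -1070*(-1/402) - 3545 = 535/201 - 3545 = -712010/201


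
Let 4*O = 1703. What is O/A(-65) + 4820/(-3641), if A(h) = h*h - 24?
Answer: -74794657/61183364 ≈ -1.2225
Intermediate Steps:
O = 1703/4 (O = (¼)*1703 = 1703/4 ≈ 425.75)
A(h) = -24 + h² (A(h) = h² - 24 = -24 + h²)
O/A(-65) + 4820/(-3641) = 1703/(4*(-24 + (-65)²)) + 4820/(-3641) = 1703/(4*(-24 + 4225)) + 4820*(-1/3641) = (1703/4)/4201 - 4820/3641 = (1703/4)*(1/4201) - 4820/3641 = 1703/16804 - 4820/3641 = -74794657/61183364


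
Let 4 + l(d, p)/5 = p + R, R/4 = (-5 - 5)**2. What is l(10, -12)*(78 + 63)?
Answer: 270720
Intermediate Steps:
R = 400 (R = 4*(-5 - 5)**2 = 4*(-10)**2 = 4*100 = 400)
l(d, p) = 1980 + 5*p (l(d, p) = -20 + 5*(p + 400) = -20 + 5*(400 + p) = -20 + (2000 + 5*p) = 1980 + 5*p)
l(10, -12)*(78 + 63) = (1980 + 5*(-12))*(78 + 63) = (1980 - 60)*141 = 1920*141 = 270720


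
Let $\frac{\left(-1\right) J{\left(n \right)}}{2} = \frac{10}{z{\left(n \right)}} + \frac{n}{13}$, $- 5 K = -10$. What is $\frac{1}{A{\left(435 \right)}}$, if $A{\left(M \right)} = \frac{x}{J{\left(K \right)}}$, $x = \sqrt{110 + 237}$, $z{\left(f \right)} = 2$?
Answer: $- \frac{134 \sqrt{347}}{4511} \approx -0.55335$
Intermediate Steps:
$K = 2$ ($K = \left(- \frac{1}{5}\right) \left(-10\right) = 2$)
$J{\left(n \right)} = -10 - \frac{2 n}{13}$ ($J{\left(n \right)} = - 2 \left(\frac{10}{2} + \frac{n}{13}\right) = - 2 \left(10 \cdot \frac{1}{2} + n \frac{1}{13}\right) = - 2 \left(5 + \frac{n}{13}\right) = -10 - \frac{2 n}{13}$)
$x = \sqrt{347} \approx 18.628$
$A{\left(M \right)} = - \frac{13 \sqrt{347}}{134}$ ($A{\left(M \right)} = \frac{\sqrt{347}}{-10 - \frac{4}{13}} = \frac{\sqrt{347}}{- \frac{134}{13}} = \sqrt{347} \left(- \frac{13}{134}\right) = - \frac{13 \sqrt{347}}{134}$)
$\frac{1}{A{\left(435 \right)}} = \frac{1}{\left(- \frac{13}{134}\right) \sqrt{347}} = - \frac{134 \sqrt{347}}{4511}$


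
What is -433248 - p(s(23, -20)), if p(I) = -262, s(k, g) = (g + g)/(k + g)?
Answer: -432986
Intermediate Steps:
s(k, g) = 2*g/(g + k) (s(k, g) = (2*g)/(g + k) = 2*g/(g + k))
-433248 - p(s(23, -20)) = -433248 - 1*(-262) = -433248 + 262 = -432986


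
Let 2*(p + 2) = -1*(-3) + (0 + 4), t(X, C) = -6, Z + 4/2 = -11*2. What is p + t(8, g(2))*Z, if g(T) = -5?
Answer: 291/2 ≈ 145.50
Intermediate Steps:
Z = -24 (Z = -2 - 11*2 = -2 - 22 = -24)
p = 3/2 (p = -2 + (-1*(-3) + (0 + 4))/2 = -2 + (3 + 4)/2 = -2 + (½)*7 = -2 + 7/2 = 3/2 ≈ 1.5000)
p + t(8, g(2))*Z = 3/2 - 6*(-24) = 3/2 + 144 = 291/2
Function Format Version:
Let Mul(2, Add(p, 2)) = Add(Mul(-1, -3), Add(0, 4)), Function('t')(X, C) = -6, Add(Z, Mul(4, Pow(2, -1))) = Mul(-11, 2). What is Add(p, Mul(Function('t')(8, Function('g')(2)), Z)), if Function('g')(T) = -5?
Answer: Rational(291, 2) ≈ 145.50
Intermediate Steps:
Z = -24 (Z = Add(-2, Mul(-11, 2)) = Add(-2, -22) = -24)
p = Rational(3, 2) (p = Add(-2, Mul(Rational(1, 2), Add(Mul(-1, -3), Add(0, 4)))) = Add(-2, Mul(Rational(1, 2), Add(3, 4))) = Add(-2, Mul(Rational(1, 2), 7)) = Add(-2, Rational(7, 2)) = Rational(3, 2) ≈ 1.5000)
Add(p, Mul(Function('t')(8, Function('g')(2)), Z)) = Add(Rational(3, 2), Mul(-6, -24)) = Add(Rational(3, 2), 144) = Rational(291, 2)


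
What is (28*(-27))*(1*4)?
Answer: -3024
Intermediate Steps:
(28*(-27))*(1*4) = -756*4 = -3024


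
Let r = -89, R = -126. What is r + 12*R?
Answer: -1601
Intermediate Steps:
r + 12*R = -89 + 12*(-126) = -89 - 1512 = -1601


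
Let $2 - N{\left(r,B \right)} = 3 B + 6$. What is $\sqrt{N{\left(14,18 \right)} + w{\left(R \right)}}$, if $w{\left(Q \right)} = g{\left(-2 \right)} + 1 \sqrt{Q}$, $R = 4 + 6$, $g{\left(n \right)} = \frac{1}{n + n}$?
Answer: $\frac{\sqrt{-233 + 4 \sqrt{10}}}{2} \approx 7.4221 i$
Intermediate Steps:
$N{\left(r,B \right)} = -4 - 3 B$ ($N{\left(r,B \right)} = 2 - \left(3 B + 6\right) = 2 - \left(6 + 3 B\right) = -4 - 3 B$)
$g{\left(n \right)} = \frac{1}{2 n}$
$R = 10$
$w{\left(Q \right)} = - \frac{1}{4} + \sqrt{Q}$ ($w{\left(Q \right)} = \frac{1}{2 \left(-2\right)} + 1 \sqrt{Q} = \frac{1}{2} \left(- \frac{1}{2}\right) + \sqrt{Q} = - \frac{1}{4} + \sqrt{Q}$)
$\sqrt{N{\left(14,18 \right)} + w{\left(R \right)}} = \sqrt{\left(-4 - 54\right) - \left(\frac{1}{4} - \sqrt{10}\right)} = \sqrt{-58 - \left(\frac{1}{4} - \sqrt{10}\right)} = \sqrt{- \frac{233}{4} + \sqrt{10}}$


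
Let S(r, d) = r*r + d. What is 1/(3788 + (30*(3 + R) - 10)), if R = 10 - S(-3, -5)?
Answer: 1/4048 ≈ 0.00024704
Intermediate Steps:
S(r, d) = d + r² (S(r, d) = r² + d = d + r²)
R = 6 (R = 10 - (-5 + (-3)²) = 10 - (-5 + 9) = 10 - 1*4 = 10 - 4 = 6)
1/(3788 + (30*(3 + R) - 10)) = 1/(3788 + (30*(3 + 6) - 10)) = 1/(3788 + (30*9 - 10)) = 1/(3788 + (270 - 10)) = 1/(3788 + 260) = 1/4048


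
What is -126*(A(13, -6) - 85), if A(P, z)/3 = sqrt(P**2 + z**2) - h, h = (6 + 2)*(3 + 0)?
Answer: 19782 - 378*sqrt(205) ≈ 14370.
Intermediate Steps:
h = 24 (h = 8*3 = 24)
A(P, z) = -72 + 3*sqrt(P**2 + z**2) (A(P, z) = 3*(sqrt(P**2 + z**2) - 1*24) = 3*(sqrt(P**2 + z**2) - 24) = 3*(-24 + sqrt(P**2 + z**2)) = -72 + 3*sqrt(P**2 + z**2))
-126*(A(13, -6) - 85) = -126*((-72 + 3*sqrt(13**2 + (-6)**2)) - 85) = -126*((-72 + 3*sqrt(169 + 36)) - 85) = -126*((-72 + 3*sqrt(205)) - 85) = -126*(-157 + 3*sqrt(205)) = 19782 - 378*sqrt(205)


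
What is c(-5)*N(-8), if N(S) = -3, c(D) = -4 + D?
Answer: 27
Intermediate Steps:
c(-5)*N(-8) = (-4 - 5)*(-3) = -9*(-3) = 27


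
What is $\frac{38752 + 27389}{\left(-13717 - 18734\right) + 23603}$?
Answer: $- \frac{66141}{8848} \approx -7.4753$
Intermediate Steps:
$\frac{38752 + 27389}{\left(-13717 - 18734\right) + 23603} = \frac{66141}{\left(-13717 - 18734\right) + 23603} = \frac{66141}{-32451 + 23603} = \frac{66141}{-8848} = 66141 \left(- \frac{1}{8848}\right) = - \frac{66141}{8848}$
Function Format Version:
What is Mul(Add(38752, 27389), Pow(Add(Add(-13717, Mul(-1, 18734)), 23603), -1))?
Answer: Rational(-66141, 8848) ≈ -7.4753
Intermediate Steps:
Mul(Add(38752, 27389), Pow(Add(Add(-13717, Mul(-1, 18734)), 23603), -1)) = Mul(66141, Pow(Add(Add(-13717, -18734), 23603), -1)) = Mul(66141, Pow(Add(-32451, 23603), -1)) = Mul(66141, Pow(-8848, -1)) = Mul(66141, Rational(-1, 8848)) = Rational(-66141, 8848)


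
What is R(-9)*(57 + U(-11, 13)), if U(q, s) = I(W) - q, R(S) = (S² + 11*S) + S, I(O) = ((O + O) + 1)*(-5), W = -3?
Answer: -2511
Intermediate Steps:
I(O) = -5 - 10*O (I(O) = (2*O + 1)*(-5) = (1 + 2*O)*(-5) = -5 - 10*O)
R(S) = S² + 12*S
U(q, s) = 25 - q (U(q, s) = (-5 - 10*(-3)) - q = (-5 + 30) - q = 25 - q)
R(-9)*(57 + U(-11, 13)) = (-9*(12 - 9))*(57 + (25 - 1*(-11))) = (-9*3)*(57 + (25 + 11)) = -27*(57 + 36) = -27*93 = -2511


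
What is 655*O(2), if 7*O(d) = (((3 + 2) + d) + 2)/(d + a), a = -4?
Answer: -5895/14 ≈ -421.07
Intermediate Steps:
O(d) = (7 + d)/(7*(-4 + d)) (O(d) = ((((3 + 2) + d) + 2)/(d - 4))/7 = (((5 + d) + 2)/(-4 + d))/7 = ((7 + d)/(-4 + d))/7 = (7 + d)/(7*(-4 + d)))
655*O(2) = 655*((7 + 2)/(7*(-4 + 2))) = 655*((⅐)*9/(-2)) = 655*((⅐)*(-½)*9) = 655*(-9/14) = -5895/14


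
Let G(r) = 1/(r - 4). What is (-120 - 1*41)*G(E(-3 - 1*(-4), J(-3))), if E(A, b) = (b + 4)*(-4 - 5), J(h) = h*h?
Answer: 161/121 ≈ 1.3306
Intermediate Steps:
J(h) = h²
E(A, b) = -36 - 9*b (E(A, b) = (4 + b)*(-9) = -36 - 9*b)
G(r) = 1/(-4 + r)
(-120 - 1*41)*G(E(-3 - 1*(-4), J(-3))) = (-120 - 1*41)/(-4 + (-36 - 9*(-3)²)) = (-120 - 41)/(-4 + (-36 - 9*9)) = -161/(-4 + (-36 - 81)) = -161/(-4 - 117) = -161/(-121) = -161*(-1/121) = 161/121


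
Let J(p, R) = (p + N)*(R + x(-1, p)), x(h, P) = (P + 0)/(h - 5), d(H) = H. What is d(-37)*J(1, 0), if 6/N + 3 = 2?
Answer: -185/6 ≈ -30.833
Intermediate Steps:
N = -6 (N = 6/(-3 + 2) = 6/(-1) = 6*(-1) = -6)
x(h, P) = P/(-5 + h)
J(p, R) = (-6 + p)*(R - p/6) (J(p, R) = (p - 6)*(R + p/(-5 - 1)) = (-6 + p)*(R + p/(-6)) = (-6 + p)*(R + p*(-⅙)) = (-6 + p)*(R - p/6))
d(-37)*J(1, 0) = -37*(1 - 6*0 - ⅙*1² + 0*1) = -37*(1 + 0 - ⅙*1 + 0) = -37*(1 + 0 - ⅙ + 0) = -37*⅚ = -185/6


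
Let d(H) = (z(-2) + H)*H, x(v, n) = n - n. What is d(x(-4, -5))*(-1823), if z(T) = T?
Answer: 0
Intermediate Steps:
x(v, n) = 0
d(H) = H*(-2 + H) (d(H) = (-2 + H)*H = H*(-2 + H))
d(x(-4, -5))*(-1823) = (0*(-2 + 0))*(-1823) = (0*(-2))*(-1823) = 0*(-1823) = 0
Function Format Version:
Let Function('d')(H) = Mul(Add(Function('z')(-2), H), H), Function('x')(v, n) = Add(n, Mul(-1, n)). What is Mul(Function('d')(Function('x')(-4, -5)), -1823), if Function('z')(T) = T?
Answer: 0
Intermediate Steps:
Function('x')(v, n) = 0
Function('d')(H) = Mul(H, Add(-2, H)) (Function('d')(H) = Mul(Add(-2, H), H) = Mul(H, Add(-2, H)))
Mul(Function('d')(Function('x')(-4, -5)), -1823) = Mul(Mul(0, Add(-2, 0)), -1823) = Mul(Mul(0, -2), -1823) = Mul(0, -1823) = 0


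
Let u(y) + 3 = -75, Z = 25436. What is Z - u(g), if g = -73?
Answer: 25514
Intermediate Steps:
u(y) = -78 (u(y) = -3 - 75 = -78)
Z - u(g) = 25436 - 1*(-78) = 25436 + 78 = 25514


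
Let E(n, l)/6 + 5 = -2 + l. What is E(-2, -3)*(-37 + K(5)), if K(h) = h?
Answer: 1920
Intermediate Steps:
E(n, l) = -42 + 6*l (E(n, l) = -30 + 6*(-2 + l) = -30 + (-12 + 6*l) = -42 + 6*l)
E(-2, -3)*(-37 + K(5)) = (-42 + 6*(-3))*(-37 + 5) = (-42 - 18)*(-32) = -60*(-32) = 1920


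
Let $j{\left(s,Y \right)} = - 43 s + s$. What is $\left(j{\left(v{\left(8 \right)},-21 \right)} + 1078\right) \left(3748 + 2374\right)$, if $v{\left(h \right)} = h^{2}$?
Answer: $-9856420$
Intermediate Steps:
$j{\left(s,Y \right)} = - 42 s$
$\left(j{\left(v{\left(8 \right)},-21 \right)} + 1078\right) \left(3748 + 2374\right) = \left(- 42 \cdot 8^{2} + 1078\right) \left(3748 + 2374\right) = \left(\left(-42\right) 64 + 1078\right) 6122 = \left(-2688 + 1078\right) 6122 = \left(-1610\right) 6122 = -9856420$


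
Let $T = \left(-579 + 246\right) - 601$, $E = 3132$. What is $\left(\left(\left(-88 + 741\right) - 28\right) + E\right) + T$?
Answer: $2823$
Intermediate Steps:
$T = -934$ ($T = -333 - 601 = -934$)
$\left(\left(\left(-88 + 741\right) - 28\right) + E\right) + T = \left(\left(\left(-88 + 741\right) - 28\right) + 3132\right) - 934 = \left(\left(653 - 28\right) + 3132\right) - 934 = \left(625 + 3132\right) - 934 = 3757 - 934 = 2823$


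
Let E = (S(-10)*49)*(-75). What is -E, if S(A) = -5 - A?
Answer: 18375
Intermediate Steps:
E = -18375 (E = ((-5 - 1*(-10))*49)*(-75) = ((-5 + 10)*49)*(-75) = (5*49)*(-75) = 245*(-75) = -18375)
-E = -1*(-18375) = 18375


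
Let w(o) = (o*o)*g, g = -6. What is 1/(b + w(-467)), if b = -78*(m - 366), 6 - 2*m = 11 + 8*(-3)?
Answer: -1/1280727 ≈ -7.8081e-7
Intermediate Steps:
w(o) = -6*o² (w(o) = (o*o)*(-6) = o²*(-6) = -6*o²)
m = 19/2 (m = 3 - (11 + 8*(-3))/2 = 3 - (11 - 24)/2 = 3 - ½*(-13) = 3 + 13/2 = 19/2 ≈ 9.5000)
b = 27807 (b = -78*(19/2 - 366) = -78*(-713/2) = 27807)
1/(b + w(-467)) = 1/(27807 - 6*(-467)²) = 1/(27807 - 6*218089) = 1/(27807 - 1308534) = 1/(-1280727) = -1/1280727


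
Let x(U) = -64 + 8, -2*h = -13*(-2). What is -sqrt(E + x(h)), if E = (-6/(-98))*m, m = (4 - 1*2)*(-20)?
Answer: -4*I*sqrt(179)/7 ≈ -7.6452*I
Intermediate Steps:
h = -13 (h = -(-13)*(-2)/2 = -1/2*26 = -13)
x(U) = -56
m = -40 (m = (4 - 2)*(-20) = 2*(-20) = -40)
E = -120/49 (E = -6/(-98)*(-40) = -6*(-1/98)*(-40) = (3/49)*(-40) = -120/49 ≈ -2.4490)
-sqrt(E + x(h)) = -sqrt(-120/49 - 56) = -sqrt(-2864/49) = -4*I*sqrt(179)/7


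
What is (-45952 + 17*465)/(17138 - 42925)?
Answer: 38047/25787 ≈ 1.4754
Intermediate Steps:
(-45952 + 17*465)/(17138 - 42925) = (-45952 + 7905)/(-25787) = -38047*(-1/25787) = 38047/25787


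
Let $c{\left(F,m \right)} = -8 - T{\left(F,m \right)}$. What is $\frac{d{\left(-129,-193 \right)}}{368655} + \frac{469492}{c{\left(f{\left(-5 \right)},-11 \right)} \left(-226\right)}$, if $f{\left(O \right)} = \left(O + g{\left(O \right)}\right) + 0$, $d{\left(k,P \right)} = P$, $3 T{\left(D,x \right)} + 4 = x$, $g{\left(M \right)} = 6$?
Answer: $\frac{28846740401}{41658015} \approx 692.47$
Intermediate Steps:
$T{\left(D,x \right)} = - \frac{4}{3} + \frac{x}{3}$
$f{\left(O \right)} = 6 + O$ ($f{\left(O \right)} = \left(O + 6\right) + 0 = \left(6 + O\right) + 0 = 6 + O$)
$c{\left(F,m \right)} = - \frac{20}{3} - \frac{m}{3}$ ($c{\left(F,m \right)} = -8 - \left(- \frac{4}{3} + \frac{m}{3}\right) = - \frac{20}{3} - \frac{m}{3}$)
$\frac{d{\left(-129,-193 \right)}}{368655} + \frac{469492}{c{\left(f{\left(-5 \right)},-11 \right)} \left(-226\right)} = - \frac{193}{368655} + \frac{469492}{\left(- \frac{20}{3} - - \frac{11}{3}\right) \left(-226\right)} = \left(-193\right) \frac{1}{368655} + \frac{469492}{\left(- \frac{20}{3} + \frac{11}{3}\right) \left(-226\right)} = - \frac{193}{368655} + \frac{469492}{\left(-3\right) \left(-226\right)} = - \frac{193}{368655} + \frac{469492}{678} = - \frac{193}{368655} + 469492 \cdot \frac{1}{678} = - \frac{193}{368655} + \frac{234746}{339} = \frac{28846740401}{41658015}$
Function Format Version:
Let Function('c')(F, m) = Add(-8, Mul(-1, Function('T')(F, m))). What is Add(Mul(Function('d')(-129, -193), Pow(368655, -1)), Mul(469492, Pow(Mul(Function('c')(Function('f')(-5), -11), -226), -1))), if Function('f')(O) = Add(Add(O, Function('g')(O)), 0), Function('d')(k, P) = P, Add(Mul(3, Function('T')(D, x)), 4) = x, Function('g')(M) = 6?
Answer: Rational(28846740401, 41658015) ≈ 692.47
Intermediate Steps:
Function('T')(D, x) = Add(Rational(-4, 3), Mul(Rational(1, 3), x))
Function('f')(O) = Add(6, O) (Function('f')(O) = Add(Add(O, 6), 0) = Add(Add(6, O), 0) = Add(6, O))
Function('c')(F, m) = Add(Rational(-20, 3), Mul(Rational(-1, 3), m)) (Function('c')(F, m) = Add(-8, Mul(-1, Add(Rational(-4, 3), Mul(Rational(1, 3), m)))) = Add(-8, Add(Rational(4, 3), Mul(Rational(-1, 3), m))) = Add(Rational(-20, 3), Mul(Rational(-1, 3), m)))
Add(Mul(Function('d')(-129, -193), Pow(368655, -1)), Mul(469492, Pow(Mul(Function('c')(Function('f')(-5), -11), -226), -1))) = Add(Mul(-193, Pow(368655, -1)), Mul(469492, Pow(Mul(Add(Rational(-20, 3), Mul(Rational(-1, 3), -11)), -226), -1))) = Add(Mul(-193, Rational(1, 368655)), Mul(469492, Pow(Mul(Add(Rational(-20, 3), Rational(11, 3)), -226), -1))) = Add(Rational(-193, 368655), Mul(469492, Pow(Mul(-3, -226), -1))) = Add(Rational(-193, 368655), Mul(469492, Pow(678, -1))) = Add(Rational(-193, 368655), Mul(469492, Rational(1, 678))) = Add(Rational(-193, 368655), Rational(234746, 339)) = Rational(28846740401, 41658015)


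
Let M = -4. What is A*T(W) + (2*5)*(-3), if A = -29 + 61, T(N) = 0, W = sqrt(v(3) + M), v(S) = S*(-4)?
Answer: -30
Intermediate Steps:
v(S) = -4*S
W = 4*I (W = sqrt(-4*3 - 4) = sqrt(-12 - 4) = sqrt(-16) = 4*I ≈ 4.0*I)
A = 32
A*T(W) + (2*5)*(-3) = 32*0 + (2*5)*(-3) = 0 + 10*(-3) = 0 - 30 = -30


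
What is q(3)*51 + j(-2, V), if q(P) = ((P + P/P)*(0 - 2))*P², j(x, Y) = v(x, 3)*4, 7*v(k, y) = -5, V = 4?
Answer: -25724/7 ≈ -3674.9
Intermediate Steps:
v(k, y) = -5/7 (v(k, y) = (⅐)*(-5) = -5/7)
j(x, Y) = -20/7 (j(x, Y) = -5/7*4 = -20/7)
q(P) = P²*(-2 - 2*P) (q(P) = ((P + 1)*(-2))*P² = ((1 + P)*(-2))*P² = (-2 - 2*P)*P² = P²*(-2 - 2*P))
q(3)*51 + j(-2, V) = (2*3²*(-1 - 1*3))*51 - 20/7 = (2*9*(-1 - 3))*51 - 20/7 = (2*9*(-4))*51 - 20/7 = -72*51 - 20/7 = -3672 - 20/7 = -25724/7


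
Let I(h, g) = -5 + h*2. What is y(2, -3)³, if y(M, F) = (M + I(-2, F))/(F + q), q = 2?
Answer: 343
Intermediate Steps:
I(h, g) = -5 + 2*h
y(M, F) = (-9 + M)/(2 + F) (y(M, F) = (M + (-5 + 2*(-2)))/(F + 2) = (M + (-5 - 4))/(2 + F) = (M - 9)/(2 + F) = (-9 + M)/(2 + F))
y(2, -3)³ = ((-9 + 2)/(2 - 3))³ = (-7/(-1))³ = (-1*(-7))³ = 7³ = 343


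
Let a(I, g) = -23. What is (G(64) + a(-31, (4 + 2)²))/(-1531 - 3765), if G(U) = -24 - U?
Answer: 111/5296 ≈ 0.020959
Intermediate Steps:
(G(64) + a(-31, (4 + 2)²))/(-1531 - 3765) = ((-24 - 1*64) - 23)/(-1531 - 3765) = ((-24 - 64) - 23)/(-5296) = (-88 - 23)*(-1/5296) = -111*(-1/5296) = 111/5296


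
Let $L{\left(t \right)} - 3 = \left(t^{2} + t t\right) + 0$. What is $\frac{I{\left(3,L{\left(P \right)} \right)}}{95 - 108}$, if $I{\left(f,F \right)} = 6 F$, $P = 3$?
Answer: $- \frac{126}{13} \approx -9.6923$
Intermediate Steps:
$L{\left(t \right)} = 3 + 2 t^{2}$ ($L{\left(t \right)} = 3 + \left(\left(t^{2} + t t\right) + 0\right) = 3 + \left(\left(t^{2} + t^{2}\right) + 0\right) = 3 + \left(2 t^{2} + 0\right) = 3 + 2 t^{2}$)
$\frac{I{\left(3,L{\left(P \right)} \right)}}{95 - 108} = \frac{6 \left(3 + 2 \cdot 3^{2}\right)}{95 - 108} = \frac{6 \left(3 + 2 \cdot 9\right)}{-13} = - \frac{6 \left(3 + 18\right)}{13} = - \frac{6 \cdot 21}{13} = \left(- \frac{1}{13}\right) 126 = - \frac{126}{13}$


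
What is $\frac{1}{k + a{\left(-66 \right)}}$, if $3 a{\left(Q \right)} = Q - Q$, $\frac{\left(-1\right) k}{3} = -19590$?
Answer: $\frac{1}{58770} \approx 1.7015 \cdot 10^{-5}$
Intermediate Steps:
$k = 58770$ ($k = \left(-3\right) \left(-19590\right) = 58770$)
$a{\left(Q \right)} = 0$ ($a{\left(Q \right)} = \frac{Q - Q}{3} = \frac{1}{3} \cdot 0 = 0$)
$\frac{1}{k + a{\left(-66 \right)}} = \frac{1}{58770 + 0} = \frac{1}{58770}$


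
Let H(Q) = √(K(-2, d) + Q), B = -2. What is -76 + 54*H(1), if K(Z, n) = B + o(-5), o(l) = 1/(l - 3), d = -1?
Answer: -76 + 81*I*√2/2 ≈ -76.0 + 57.276*I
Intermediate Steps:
o(l) = 1/(-3 + l)
K(Z, n) = -17/8 (K(Z, n) = -2 + 1/(-3 - 5) = -2 + 1/(-8) = -2 - ⅛ = -17/8)
H(Q) = √(-17/8 + Q)
-76 + 54*H(1) = -76 + 54*(√(-34 + 16*1)/4) = -76 + 54*(√(-34 + 16)/4) = -76 + 54*(√(-18)/4) = -76 + 54*((3*I*√2)/4) = -76 + 54*(3*I*√2/4) = -76 + 81*I*√2/2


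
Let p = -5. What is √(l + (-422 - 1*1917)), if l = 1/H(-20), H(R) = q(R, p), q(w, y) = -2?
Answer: I*√9358/2 ≈ 48.368*I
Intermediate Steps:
H(R) = -2
l = -½ (l = 1/(-2) = -½ ≈ -0.50000)
√(l + (-422 - 1*1917)) = √(-½ + (-422 - 1*1917)) = √(-½ + (-422 - 1917)) = √(-½ - 2339) = √(-4679/2) = I*√9358/2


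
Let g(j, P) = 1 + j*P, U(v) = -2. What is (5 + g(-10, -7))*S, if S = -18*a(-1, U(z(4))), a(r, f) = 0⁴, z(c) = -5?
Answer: 0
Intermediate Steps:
a(r, f) = 0
g(j, P) = 1 + P*j
S = 0 (S = -18*0 = 0)
(5 + g(-10, -7))*S = (5 + (1 - 7*(-10)))*0 = (5 + (1 + 70))*0 = (5 + 71)*0 = 76*0 = 0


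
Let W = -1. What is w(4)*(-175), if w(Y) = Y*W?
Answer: 700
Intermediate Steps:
w(Y) = -Y (w(Y) = Y*(-1) = -Y)
w(4)*(-175) = -1*4*(-175) = -4*(-175) = 700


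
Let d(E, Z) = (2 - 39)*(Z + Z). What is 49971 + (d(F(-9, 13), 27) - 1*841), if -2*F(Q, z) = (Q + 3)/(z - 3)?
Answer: 47132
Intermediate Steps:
F(Q, z) = -(3 + Q)/(2*(-3 + z)) (F(Q, z) = -(Q + 3)/(2*(z - 3)) = -(3 + Q)/(2*(-3 + z)))
d(E, Z) = -74*Z
49971 + (d(F(-9, 13), 27) - 1*841) = 49971 + (-74*27 - 1*841) = 49971 + (-1998 - 841) = 49971 - 2839 = 47132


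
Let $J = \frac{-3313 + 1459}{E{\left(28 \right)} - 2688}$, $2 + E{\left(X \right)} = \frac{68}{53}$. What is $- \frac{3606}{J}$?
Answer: $- \frac{85643702}{16377} \approx -5229.5$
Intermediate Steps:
$E{\left(X \right)} = - \frac{38}{53}$ ($E{\left(X \right)} = -2 + \frac{68}{53} = - \frac{38}{53}$)
$J = \frac{49131}{71251}$ ($J = \frac{-3313 + 1459}{- \frac{38}{53} - 2688} = - \frac{1854}{- \frac{142502}{53}} = \left(-1854\right) \left(- \frac{53}{142502}\right) = \frac{49131}{71251} \approx 0.68955$)
$- \frac{3606}{J} = - \frac{3606}{\frac{49131}{71251}} = \left(-3606\right) \frac{71251}{49131} = - \frac{85643702}{16377}$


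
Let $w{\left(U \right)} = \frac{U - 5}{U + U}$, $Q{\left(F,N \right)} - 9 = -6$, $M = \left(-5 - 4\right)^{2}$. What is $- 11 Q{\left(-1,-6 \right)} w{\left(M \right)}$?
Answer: $- \frac{418}{27} \approx -15.481$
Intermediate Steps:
$M = 81$ ($M = \left(-9\right)^{2} = 81$)
$Q{\left(F,N \right)} = 3$ ($Q{\left(F,N \right)} = 9 - 6 = 3$)
$w{\left(U \right)} = \frac{-5 + U}{2 U}$
$- 11 Q{\left(-1,-6 \right)} w{\left(M \right)} = \left(-11\right) 3 \frac{-5 + 81}{2 \cdot 81} = - 33 \cdot \frac{1}{2} \cdot \frac{1}{81} \cdot 76 = \left(-33\right) \frac{38}{81} = - \frac{418}{27}$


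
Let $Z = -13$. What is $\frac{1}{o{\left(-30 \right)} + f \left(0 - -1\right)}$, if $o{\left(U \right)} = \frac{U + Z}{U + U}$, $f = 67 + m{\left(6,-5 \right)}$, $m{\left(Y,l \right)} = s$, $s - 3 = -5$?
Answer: $\frac{60}{3943} \approx 0.015217$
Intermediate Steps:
$s = -2$ ($s = 3 - 5 = -2$)
$m{\left(Y,l \right)} = -2$
$f = 65$ ($f = 67 - 2 = 65$)
$o{\left(U \right)} = \frac{-13 + U}{2 U}$ ($o{\left(U \right)} = \frac{U - 13}{U + U} = \frac{-13 + U}{2 U}$)
$\frac{1}{o{\left(-30 \right)} + f \left(0 - -1\right)} = \frac{1}{\frac{-13 - 30}{2 \left(-30\right)} + 65 \left(0 - -1\right)} = \frac{1}{\frac{1}{2} \left(- \frac{1}{30}\right) \left(-43\right) + 65 \left(0 + 1\right)} = \frac{1}{\frac{43}{60} + 65 \cdot 1} = \frac{1}{\frac{43}{60} + 65} = \frac{1}{\frac{3943}{60}} = \frac{60}{3943}$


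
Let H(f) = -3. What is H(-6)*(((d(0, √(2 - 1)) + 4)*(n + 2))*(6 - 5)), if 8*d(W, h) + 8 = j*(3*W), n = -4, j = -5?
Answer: 18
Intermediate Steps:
d(W, h) = -1 - 15*W/8 (d(W, h) = -1 + (-15*W)/8 = -1 - 15*W/8)
H(-6)*(((d(0, √(2 - 1)) + 4)*(n + 2))*(6 - 5)) = -3*((-1 - 15/8*0) + 4)*(-4 + 2)*(6 - 5) = -3*((-1 + 0) + 4)*(-2) = -3*(-1 + 4)*(-2) = -3*3*(-2) = -(-18) = -3*(-6) = 18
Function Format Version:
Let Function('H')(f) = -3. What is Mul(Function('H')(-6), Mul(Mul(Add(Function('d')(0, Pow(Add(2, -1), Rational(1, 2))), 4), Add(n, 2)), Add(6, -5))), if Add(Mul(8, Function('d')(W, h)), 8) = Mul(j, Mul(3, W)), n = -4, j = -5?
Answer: 18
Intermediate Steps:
Function('d')(W, h) = Add(-1, Mul(Rational(-15, 8), W)) (Function('d')(W, h) = Add(-1, Mul(Rational(1, 8), Mul(-5, Mul(3, W)))) = Add(-1, Mul(Rational(1, 8), Mul(-15, W))) = Add(-1, Mul(Rational(-15, 8), W)))
Mul(Function('H')(-6), Mul(Mul(Add(Function('d')(0, Pow(Add(2, -1), Rational(1, 2))), 4), Add(n, 2)), Add(6, -5))) = Mul(-3, Mul(Mul(Add(Add(-1, Mul(Rational(-15, 8), 0)), 4), Add(-4, 2)), Add(6, -5))) = Mul(-3, Mul(Mul(Add(Add(-1, 0), 4), -2), 1)) = Mul(-3, Mul(Mul(Add(-1, 4), -2), 1)) = Mul(-3, Mul(Mul(3, -2), 1)) = Mul(-3, Mul(-6, 1)) = Mul(-3, -6) = 18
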